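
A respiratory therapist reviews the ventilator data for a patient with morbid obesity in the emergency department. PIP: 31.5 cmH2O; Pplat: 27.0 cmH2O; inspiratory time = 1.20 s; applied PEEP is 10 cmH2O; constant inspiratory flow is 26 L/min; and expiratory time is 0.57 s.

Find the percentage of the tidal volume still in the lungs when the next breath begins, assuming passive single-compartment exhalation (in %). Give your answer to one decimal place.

Flow: 26 L/min ÷ 60 = 0.4333 L/s.
Vt = flow × Ti = 0.4333 L/s × 1.20 s × 1000 mL/L = 519.96 mL.
R = (PIP − Pplat)/V̇ = (31.5 − 27.0) / 0.4333 = 4.5/0.4333 = 10.385 cmH2O·s/L.
C = Vt/(Pplat − PEEP) = 519.96 / (27.0 − 10) = 519.96/17.0 = 30.586 mL/cmH2O.
τ = R × C = 10.385 × 0.03059 L/cmH2O = 0.3177 s.
Fraction remaining at end-expiration = e^(−Te/τ) = e^(−0.57/0.3177) = 0.1663 → 16.63%.

16.6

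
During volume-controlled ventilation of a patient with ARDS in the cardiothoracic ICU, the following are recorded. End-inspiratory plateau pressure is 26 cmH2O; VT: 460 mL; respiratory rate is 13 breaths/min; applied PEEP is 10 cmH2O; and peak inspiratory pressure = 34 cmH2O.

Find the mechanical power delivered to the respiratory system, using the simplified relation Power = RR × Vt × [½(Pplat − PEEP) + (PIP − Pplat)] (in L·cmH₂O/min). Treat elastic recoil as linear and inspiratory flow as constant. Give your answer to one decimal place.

Per-breath work = Vt × [½(Pplat−PEEP) + (PIP−Pplat)] = 0.460 × [0.5×16.0 + 8.0] = 0.460 × 16.0 = 7.36 L·cmH2O.
Power = 13 × 7.36 = 95.68 L·cmH2O/min.

95.7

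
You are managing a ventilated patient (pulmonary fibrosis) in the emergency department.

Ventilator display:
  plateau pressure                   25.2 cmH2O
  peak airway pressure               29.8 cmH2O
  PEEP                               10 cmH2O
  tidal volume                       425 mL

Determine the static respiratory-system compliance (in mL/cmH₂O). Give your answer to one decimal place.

28.0

Cstat = Vt / (Pplat − PEEP) = 425 / (25.2 − 10) = 425 / 15.2 = 27.961 mL/cmH2O.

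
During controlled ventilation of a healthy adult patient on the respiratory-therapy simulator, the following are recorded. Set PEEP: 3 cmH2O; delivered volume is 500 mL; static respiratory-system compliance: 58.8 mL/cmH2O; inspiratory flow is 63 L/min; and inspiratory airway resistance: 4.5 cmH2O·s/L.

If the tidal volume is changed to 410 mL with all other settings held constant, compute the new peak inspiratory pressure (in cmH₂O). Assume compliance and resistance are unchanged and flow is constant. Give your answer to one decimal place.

14.7

Flow: 63 L/min ÷ 60 = 1.05 L/s.
PIP = Vt/C + R·V̇ + PEEP (constant-flow equation of motion).
Only the elastic term changes: ΔPIP = ΔVt / C = (410 − 500) / 58.8 = -1.531 cmH2O.
Original PIP = 500/58.8 + 4.5×1.05 + 3 = 16.228 cmH2O; new PIP = 16.228 + (-1.531) = 14.697 cmH2O.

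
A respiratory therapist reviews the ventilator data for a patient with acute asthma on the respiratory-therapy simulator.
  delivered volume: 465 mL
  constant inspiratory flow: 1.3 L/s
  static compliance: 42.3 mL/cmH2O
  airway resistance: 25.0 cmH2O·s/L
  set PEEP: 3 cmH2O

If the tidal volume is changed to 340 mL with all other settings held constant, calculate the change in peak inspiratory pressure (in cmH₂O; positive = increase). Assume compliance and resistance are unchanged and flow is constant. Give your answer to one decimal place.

PIP = Vt/C + R·V̇ + PEEP (constant-flow equation of motion).
Only the elastic term changes: ΔPIP = ΔVt / C = (340 − 465) / 42.3 = -2.955 cmH2O.

-3.0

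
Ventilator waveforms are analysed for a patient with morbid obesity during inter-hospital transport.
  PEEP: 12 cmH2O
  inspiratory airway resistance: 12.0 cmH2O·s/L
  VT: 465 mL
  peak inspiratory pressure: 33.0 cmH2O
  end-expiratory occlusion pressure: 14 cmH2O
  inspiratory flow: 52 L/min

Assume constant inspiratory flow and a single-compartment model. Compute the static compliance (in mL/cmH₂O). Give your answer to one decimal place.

Flow: 52 L/min ÷ 60 = 0.8667 L/s.
Total PEEP = 14 cmH2O (set 12 + intrinsic 2); this is the baseline alveolar pressure.
Equation of motion (constant flow): PIP = Vt/C + R·V̇ + PEEP.
Vt/C = PIP − R·V̇ − PEEP = 33.0 − 12.0×0.8667 − 14 = 33.0 − 10.4 − 14 = 8.6 cmH2O.
C = Vt / 8.6 = 465 / 8.6 = 54.07 mL/cmH2O.

54.1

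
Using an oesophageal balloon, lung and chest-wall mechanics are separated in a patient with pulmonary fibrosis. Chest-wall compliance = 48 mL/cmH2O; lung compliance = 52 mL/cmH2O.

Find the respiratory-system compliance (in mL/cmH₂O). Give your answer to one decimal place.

Lung and chest wall are elastances in series: 1/Crs = 1/CL + 1/Ccw.
1/Crs = 1/52 + 1/48 = 0.04006.
Crs = 24.963 mL/cmH2O.

25.0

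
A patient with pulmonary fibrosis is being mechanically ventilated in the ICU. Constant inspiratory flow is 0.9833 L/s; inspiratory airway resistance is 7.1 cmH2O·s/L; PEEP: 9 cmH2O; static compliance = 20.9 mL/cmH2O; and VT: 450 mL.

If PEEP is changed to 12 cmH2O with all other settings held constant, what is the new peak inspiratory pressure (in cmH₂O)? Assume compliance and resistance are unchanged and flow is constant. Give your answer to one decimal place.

PIP = Vt/C + R·V̇ + PEEP (constant-flow equation of motion).
Only the baseline term changes: ΔPIP = ΔPEEP = 12 − 9 = 3.0 cmH2O.
Original PIP = 450/20.9 + 7.1×0.9833 + 9 = 37.513 cmH2O; new PIP = 37.513 + (3.0) = 40.513 cmH2O.

40.5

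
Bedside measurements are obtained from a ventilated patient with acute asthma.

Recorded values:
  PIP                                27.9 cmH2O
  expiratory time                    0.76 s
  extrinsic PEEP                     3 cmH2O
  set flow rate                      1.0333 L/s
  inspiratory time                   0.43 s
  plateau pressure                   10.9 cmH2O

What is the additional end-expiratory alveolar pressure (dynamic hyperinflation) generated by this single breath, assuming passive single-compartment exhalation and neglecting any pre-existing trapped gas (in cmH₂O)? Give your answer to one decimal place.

3.5

Vt = flow × Ti = 1.0333 L/s × 0.43 s × 1000 mL/L = 444.32 mL.
R = (PIP − Pplat)/V̇ = (27.9 − 10.9) / 1.0333 = 17.0/1.0333 = 16.452 cmH2O·s/L.
C = Vt/(Pplat − PEEP) = 444.32 / (10.9 − 3) = 444.32/7.9 = 56.243 mL/cmH2O.
τ = R × C = 16.452 × 0.05624 L/cmH2O = 0.9253 s.
Fraction remaining = e^(−Te/τ) = e^(−0.76/0.9253) = 0.4398; trapped volume = 444.32 × 0.4398 = 195.41 mL.
Additional alveolar pressure from trapping ≈ V_trapped / C = 195.41 / 56.243 = 3.474 cmH2O.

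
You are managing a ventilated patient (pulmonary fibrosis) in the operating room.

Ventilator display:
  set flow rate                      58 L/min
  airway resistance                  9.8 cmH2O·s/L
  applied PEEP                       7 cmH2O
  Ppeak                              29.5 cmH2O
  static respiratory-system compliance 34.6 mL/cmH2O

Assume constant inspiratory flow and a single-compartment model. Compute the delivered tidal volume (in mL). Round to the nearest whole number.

451

Flow: 58 L/min ÷ 60 = 0.9667 L/s.
Equation of motion (constant flow): PIP = Vt/C + R·V̇ + PEEP.
Vt/C = PIP − R·V̇ − PEEP = 29.5 − 9.474 − 7 = 13.026 cmH2O.
Vt = C × 13.026 = 34.6 × 13.026 = 450.7 mL.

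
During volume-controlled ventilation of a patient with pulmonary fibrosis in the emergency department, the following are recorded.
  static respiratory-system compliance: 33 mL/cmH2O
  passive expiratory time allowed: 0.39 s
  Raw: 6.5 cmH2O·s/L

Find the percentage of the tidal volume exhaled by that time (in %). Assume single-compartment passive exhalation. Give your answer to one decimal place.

83.8

τ = R × C = 6.5 × 33 mL/cmH2O = 6.5 × 0.033 L/cmH2O = 0.2145 s.
Passive exhalation: V(t)/V₀ = e^(−t/τ) = e^(−0.39/0.2145) = 0.1623.
Fraction exhaled = 1 − 0.1623 = 0.8377 → 83.77%.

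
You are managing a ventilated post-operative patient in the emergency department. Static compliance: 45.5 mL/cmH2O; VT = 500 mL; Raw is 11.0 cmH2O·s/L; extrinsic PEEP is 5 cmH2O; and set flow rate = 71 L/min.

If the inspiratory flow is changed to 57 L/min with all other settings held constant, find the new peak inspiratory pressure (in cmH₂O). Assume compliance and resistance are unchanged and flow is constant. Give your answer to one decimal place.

Flow: 71 L/min ÷ 60 = 1.1833 L/s.
New flow: 57 L/min ÷ 60 = 0.95 L/s.
PIP = Vt/C + R·V̇ + PEEP (constant-flow equation of motion).
Only the resistive term changes: ΔPIP = R × ΔV̇ = 11.0 × (0.95 − 1.1833) = 11.0 × -0.2333 = -2.566 cmH2O.
Original PIP = 500/45.5 + 11.0×1.1833 + 5 = 29.005 cmH2O; new PIP = 29.005 + (-2.566) = 26.439 cmH2O.

26.4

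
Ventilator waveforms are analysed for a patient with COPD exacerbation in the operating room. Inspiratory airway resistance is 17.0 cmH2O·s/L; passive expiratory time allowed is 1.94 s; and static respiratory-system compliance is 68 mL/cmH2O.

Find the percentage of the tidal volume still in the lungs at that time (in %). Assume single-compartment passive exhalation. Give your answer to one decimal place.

τ = R × C = 17.0 × 68 mL/cmH2O = 17.0 × 0.068 L/cmH2O = 1.156 s.
Passive exhalation: V(t)/V₀ = e^(−t/τ) = e^(−1.94/1.156) = 0.1867.
Fraction remaining = 0.1867 → 18.67%.

18.7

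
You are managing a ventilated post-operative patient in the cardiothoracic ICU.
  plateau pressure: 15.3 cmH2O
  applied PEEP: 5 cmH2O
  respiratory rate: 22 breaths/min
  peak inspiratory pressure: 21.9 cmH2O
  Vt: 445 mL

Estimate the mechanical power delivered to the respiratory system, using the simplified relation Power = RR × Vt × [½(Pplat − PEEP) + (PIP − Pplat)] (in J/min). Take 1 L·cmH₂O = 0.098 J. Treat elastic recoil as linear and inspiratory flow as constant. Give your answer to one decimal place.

Per-breath work = Vt × [½(Pplat−PEEP) + (PIP−Pplat)] = 0.445 × [0.5×10.3 + 6.6] = 0.445 × 11.75 = 5.229 L·cmH2O.
Power = 22 × 5.229 = 115.04 L·cmH2O/min.
× 0.098 J/(L·cmH2O) → 11.274 J/min.

11.3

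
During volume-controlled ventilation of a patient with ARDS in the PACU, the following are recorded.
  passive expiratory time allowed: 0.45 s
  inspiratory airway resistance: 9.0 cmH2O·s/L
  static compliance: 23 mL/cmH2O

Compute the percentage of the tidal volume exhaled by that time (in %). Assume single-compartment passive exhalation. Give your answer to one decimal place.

88.6

τ = R × C = 9.0 × 23 mL/cmH2O = 9.0 × 0.023 L/cmH2O = 0.207 s.
Passive exhalation: V(t)/V₀ = e^(−t/τ) = e^(−0.45/0.207) = 0.1137.
Fraction exhaled = 1 − 0.1137 = 0.8863 → 88.63%.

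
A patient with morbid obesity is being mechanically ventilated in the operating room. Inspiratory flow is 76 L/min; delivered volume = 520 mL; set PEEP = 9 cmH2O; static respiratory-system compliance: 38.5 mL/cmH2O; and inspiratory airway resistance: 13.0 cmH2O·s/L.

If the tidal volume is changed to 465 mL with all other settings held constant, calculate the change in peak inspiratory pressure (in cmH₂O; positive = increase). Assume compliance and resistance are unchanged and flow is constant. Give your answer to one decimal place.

PIP = Vt/C + R·V̇ + PEEP (constant-flow equation of motion).
Only the elastic term changes: ΔPIP = ΔVt / C = (465 − 520) / 38.5 = -1.429 cmH2O.

-1.4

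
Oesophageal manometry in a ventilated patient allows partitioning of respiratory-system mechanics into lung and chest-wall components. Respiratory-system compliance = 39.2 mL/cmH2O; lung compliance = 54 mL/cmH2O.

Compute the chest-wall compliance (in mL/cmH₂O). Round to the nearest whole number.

1/Ccw = 1/Crs − 1/CL.
1/Ccw = 1/39.2 − 1/54 = 0.006992.
Ccw = 143.02 mL/cmH2O.

143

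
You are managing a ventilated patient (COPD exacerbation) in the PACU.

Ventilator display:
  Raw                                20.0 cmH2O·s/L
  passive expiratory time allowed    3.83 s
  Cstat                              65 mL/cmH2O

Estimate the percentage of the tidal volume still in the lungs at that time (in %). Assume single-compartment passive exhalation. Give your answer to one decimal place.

5.3

τ = R × C = 20.0 × 65 mL/cmH2O = 20.0 × 0.065 L/cmH2O = 1.3 s.
Passive exhalation: V(t)/V₀ = e^(−t/τ) = e^(−3.83/1.3) = 0.05254.
Fraction remaining = 0.05254 → 5.254%.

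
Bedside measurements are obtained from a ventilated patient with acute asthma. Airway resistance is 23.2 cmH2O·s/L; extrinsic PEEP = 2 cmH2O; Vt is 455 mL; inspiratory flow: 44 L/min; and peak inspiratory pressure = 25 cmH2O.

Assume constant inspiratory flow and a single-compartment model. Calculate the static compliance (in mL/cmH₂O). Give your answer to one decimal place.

76.0

Flow: 44 L/min ÷ 60 = 0.7333 L/s.
Equation of motion (constant flow): PIP = Vt/C + R·V̇ + PEEP.
Vt/C = PIP − R·V̇ − PEEP = 25 − 23.2×0.7333 − 2 = 25 − 17.013 − 2 = 5.987 cmH2O.
C = Vt / 5.987 = 455 / 5.987 = 75.998 mL/cmH2O.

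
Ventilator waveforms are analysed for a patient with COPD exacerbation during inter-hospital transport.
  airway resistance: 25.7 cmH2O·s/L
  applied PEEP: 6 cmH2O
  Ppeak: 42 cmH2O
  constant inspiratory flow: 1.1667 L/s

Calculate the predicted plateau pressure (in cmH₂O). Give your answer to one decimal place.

Pplat = PIP − Raw × flow = 42 − 25.7 × 1.1667 = 42 − 29.984 = 12.016 cmH2O.

12.0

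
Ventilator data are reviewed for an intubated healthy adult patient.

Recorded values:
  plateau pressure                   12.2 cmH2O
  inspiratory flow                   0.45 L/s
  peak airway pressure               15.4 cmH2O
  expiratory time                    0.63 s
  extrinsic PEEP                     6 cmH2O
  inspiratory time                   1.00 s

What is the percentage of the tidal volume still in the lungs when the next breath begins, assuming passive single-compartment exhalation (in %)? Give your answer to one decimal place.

29.5

Vt = flow × Ti = 0.45 L/s × 1.00 s × 1000 mL/L = 450.0 mL.
R = (PIP − Pplat)/V̇ = (15.4 − 12.2) / 0.45 = 3.2/0.45 = 7.111 cmH2O·s/L.
C = Vt/(Pplat − PEEP) = 450.0 / (12.2 − 6) = 450.0/6.2 = 72.581 mL/cmH2O.
τ = R × C = 7.111 × 0.07258 L/cmH2O = 0.5161 s.
Fraction remaining at end-expiration = e^(−Te/τ) = e^(−0.63/0.5161) = 0.295 → 29.5%.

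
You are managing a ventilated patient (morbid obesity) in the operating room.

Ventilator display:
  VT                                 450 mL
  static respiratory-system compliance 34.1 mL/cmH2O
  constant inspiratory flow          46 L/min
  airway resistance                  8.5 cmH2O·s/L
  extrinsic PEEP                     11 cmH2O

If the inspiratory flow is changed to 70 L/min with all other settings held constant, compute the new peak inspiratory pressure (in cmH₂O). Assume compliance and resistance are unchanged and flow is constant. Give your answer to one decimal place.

Flow: 46 L/min ÷ 60 = 0.7667 L/s.
New flow: 70 L/min ÷ 60 = 1.1667 L/s.
PIP = Vt/C + R·V̇ + PEEP (constant-flow equation of motion).
Only the resistive term changes: ΔPIP = R × ΔV̇ = 8.5 × (1.1667 − 0.7667) = 8.5 × 0.4 = 3.4 cmH2O.
Original PIP = 450/34.1 + 8.5×0.7667 + 11 = 30.713 cmH2O; new PIP = 30.713 + (3.4) = 34.113 cmH2O.

34.1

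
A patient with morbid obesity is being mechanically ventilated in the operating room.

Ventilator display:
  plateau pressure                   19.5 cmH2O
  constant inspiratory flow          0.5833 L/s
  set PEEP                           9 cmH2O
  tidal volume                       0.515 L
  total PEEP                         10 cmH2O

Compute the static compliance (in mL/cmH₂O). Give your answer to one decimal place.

54.2

End-expiratory occlusion gives total PEEP = 10 cmH2O (intrinsic PEEP = 10 − 9 = 1). Use total PEEP for the elastic gradient.
Cstat = Vt / (Pplat − PEEPtotal) = 515 / (19.5 − 10) = 515 / 9.5 = 54.211 mL/cmH2O.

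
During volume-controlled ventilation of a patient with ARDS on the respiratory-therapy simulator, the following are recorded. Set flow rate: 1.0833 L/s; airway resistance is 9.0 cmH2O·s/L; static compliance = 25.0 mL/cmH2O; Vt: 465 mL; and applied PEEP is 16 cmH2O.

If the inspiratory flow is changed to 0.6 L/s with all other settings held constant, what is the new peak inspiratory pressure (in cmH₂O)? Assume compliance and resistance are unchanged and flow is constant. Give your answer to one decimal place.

40.0

PIP = Vt/C + R·V̇ + PEEP (constant-flow equation of motion).
Only the resistive term changes: ΔPIP = R × ΔV̇ = 9.0 × (0.6 − 1.0833) = 9.0 × -0.4833 = -4.35 cmH2O.
Original PIP = 465/25.0 + 9.0×1.0833 + 16 = 44.35 cmH2O; new PIP = 44.35 + (-4.35) = 40.0 cmH2O.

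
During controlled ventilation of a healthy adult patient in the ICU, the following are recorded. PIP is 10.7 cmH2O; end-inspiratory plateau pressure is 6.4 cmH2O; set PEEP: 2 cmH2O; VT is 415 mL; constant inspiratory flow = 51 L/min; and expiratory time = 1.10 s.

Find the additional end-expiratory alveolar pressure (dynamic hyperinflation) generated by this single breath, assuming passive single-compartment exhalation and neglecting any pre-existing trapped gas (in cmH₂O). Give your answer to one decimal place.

0.4

Flow: 51 L/min ÷ 60 = 0.85 L/s.
R = (PIP − Pplat)/V̇ = (10.7 − 6.4) / 0.85 = 4.3/0.85 = 5.059 cmH2O·s/L.
C = Vt/(Pplat − PEEP) = 415.0 / (6.4 − 2) = 415.0/4.4 = 94.318 mL/cmH2O.
τ = R × C = 5.059 × 0.09432 L/cmH2O = 0.4772 s.
Fraction remaining = e^(−Te/τ) = e^(−1.10/0.4772) = 0.09975; trapped volume = 415.0 × 0.09975 = 41.396 mL.
Additional alveolar pressure from trapping ≈ V_trapped / C = 41.396 / 94.318 = 0.4389 cmH2O.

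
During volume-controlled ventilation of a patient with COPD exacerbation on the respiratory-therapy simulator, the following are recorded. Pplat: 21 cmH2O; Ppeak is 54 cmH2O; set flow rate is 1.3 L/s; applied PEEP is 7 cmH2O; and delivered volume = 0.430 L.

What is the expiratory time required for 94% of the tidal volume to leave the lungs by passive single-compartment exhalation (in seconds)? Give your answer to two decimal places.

2.19

R = (PIP − Pplat)/V̇ = (54 − 21) / 1.3 = 33.0/1.3 = 25.385 cmH2O·s/L.
C = Vt/(Pplat − PEEP) = 430.0 / (21 − 7) = 430.0/14.0 = 30.714 mL/cmH2O.
τ = R × C = 25.385 × 0.03071 L/cmH2O = 0.7796 s.
t = −τ·ln(1 − 0.94) = −0.7796·ln(0.06) = 2.193 s.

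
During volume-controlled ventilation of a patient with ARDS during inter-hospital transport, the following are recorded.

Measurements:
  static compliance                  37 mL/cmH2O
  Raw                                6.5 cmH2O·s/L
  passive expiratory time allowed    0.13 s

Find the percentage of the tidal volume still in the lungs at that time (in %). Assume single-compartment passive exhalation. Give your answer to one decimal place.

58.2

τ = R × C = 6.5 × 37 mL/cmH2O = 6.5 × 0.037 L/cmH2O = 0.2405 s.
Passive exhalation: V(t)/V₀ = e^(−t/τ) = e^(−0.13/0.2405) = 0.5824.
Fraction remaining = 0.5824 → 58.24%.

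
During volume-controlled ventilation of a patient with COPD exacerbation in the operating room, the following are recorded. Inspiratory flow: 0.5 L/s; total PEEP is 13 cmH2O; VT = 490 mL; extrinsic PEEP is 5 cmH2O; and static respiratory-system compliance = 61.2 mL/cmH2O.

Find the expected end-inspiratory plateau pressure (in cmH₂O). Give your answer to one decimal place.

End-expiratory occlusion gives total PEEP = 13 cmH2O (intrinsic PEEP = 13 − 5 = 8). Use total PEEP for the elastic gradient.
Pplat = PEEPtotal + Vt / Cstat = 13 + 490 / 61.2 = 13 + 8.007 = 21.007 cmH2O.

21.0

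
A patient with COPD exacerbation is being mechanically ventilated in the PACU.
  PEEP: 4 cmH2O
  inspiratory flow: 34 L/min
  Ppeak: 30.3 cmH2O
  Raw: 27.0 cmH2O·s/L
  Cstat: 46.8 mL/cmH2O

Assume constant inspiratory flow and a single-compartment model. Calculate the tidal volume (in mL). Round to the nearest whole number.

515

Flow: 34 L/min ÷ 60 = 0.5667 L/s.
Equation of motion (constant flow): PIP = Vt/C + R·V̇ + PEEP.
Vt/C = PIP − R·V̇ − PEEP = 30.3 − 15.301 − 4 = 10.999 cmH2O.
Vt = C × 10.999 = 46.8 × 10.999 = 514.75 mL.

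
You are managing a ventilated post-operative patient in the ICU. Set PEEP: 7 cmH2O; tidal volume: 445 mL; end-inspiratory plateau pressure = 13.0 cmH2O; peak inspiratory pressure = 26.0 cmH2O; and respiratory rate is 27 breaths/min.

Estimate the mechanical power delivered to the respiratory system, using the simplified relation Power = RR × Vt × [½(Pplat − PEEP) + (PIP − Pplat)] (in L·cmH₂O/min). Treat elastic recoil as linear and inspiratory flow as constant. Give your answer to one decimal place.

Per-breath work = Vt × [½(Pplat−PEEP) + (PIP−Pplat)] = 0.445 × [0.5×6.0 + 13.0] = 0.445 × 16.0 = 7.12 L·cmH2O.
Power = 27 × 7.12 = 192.24 L·cmH2O/min.

192.2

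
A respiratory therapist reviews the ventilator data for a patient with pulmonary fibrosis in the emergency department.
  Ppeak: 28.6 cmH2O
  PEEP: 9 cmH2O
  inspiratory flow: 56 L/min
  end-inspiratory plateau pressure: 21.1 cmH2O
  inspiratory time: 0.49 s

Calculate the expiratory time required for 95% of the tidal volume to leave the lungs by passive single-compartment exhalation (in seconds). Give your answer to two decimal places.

Flow: 56 L/min ÷ 60 = 0.9333 L/s.
Vt = flow × Ti = 0.9333 L/s × 0.49 s × 1000 mL/L = 457.32 mL.
R = (PIP − Pplat)/V̇ = (28.6 − 21.1) / 0.9333 = 7.5/0.9333 = 8.036 cmH2O·s/L.
C = Vt/(Pplat − PEEP) = 457.32 / (21.1 − 9) = 457.32/12.1 = 37.795 mL/cmH2O.
τ = R × C = 8.036 × 0.0378 L/cmH2O = 0.3038 s.
t = −τ·ln(1 − 0.95) = −0.3038·ln(0.05) = 0.9101 s.

0.91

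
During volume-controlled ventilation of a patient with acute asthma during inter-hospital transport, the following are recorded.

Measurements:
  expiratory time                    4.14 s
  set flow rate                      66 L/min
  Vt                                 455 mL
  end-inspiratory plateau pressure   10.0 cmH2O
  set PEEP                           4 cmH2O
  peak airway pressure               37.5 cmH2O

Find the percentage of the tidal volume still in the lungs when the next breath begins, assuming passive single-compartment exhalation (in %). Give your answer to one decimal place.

Flow: 66 L/min ÷ 60 = 1.1 L/s.
R = (PIP − Pplat)/V̇ = (37.5 − 10.0) / 1.1 = 27.5/1.1 = 25.0 cmH2O·s/L.
C = Vt/(Pplat − PEEP) = 455.0 / (10.0 − 4) = 455.0/6.0 = 75.833 mL/cmH2O.
τ = R × C = 25.0 × 0.07583 L/cmH2O = 1.896 s.
Fraction remaining at end-expiration = e^(−Te/τ) = e^(−4.14/1.896) = 0.1126 → 11.26%.

11.3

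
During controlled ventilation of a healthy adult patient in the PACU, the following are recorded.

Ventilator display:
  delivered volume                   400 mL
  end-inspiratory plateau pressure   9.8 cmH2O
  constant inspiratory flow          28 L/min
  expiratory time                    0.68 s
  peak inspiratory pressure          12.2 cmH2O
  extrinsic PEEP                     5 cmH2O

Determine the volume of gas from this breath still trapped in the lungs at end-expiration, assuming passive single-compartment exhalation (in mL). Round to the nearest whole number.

82

Flow: 28 L/min ÷ 60 = 0.4667 L/s.
R = (PIP − Pplat)/V̇ = (12.2 − 9.8) / 0.4667 = 2.4/0.4667 = 5.142 cmH2O·s/L.
C = Vt/(Pplat − PEEP) = 400.0 / (9.8 − 5) = 400.0/4.8 = 83.333 mL/cmH2O.
τ = R × C = 5.142 × 0.08333 L/cmH2O = 0.4285 s.
Fraction remaining = e^(−Te/τ) = e^(−0.68/0.4285) = 0.2046.
Trapped volume = 400.0 × 0.2046 = 81.84 mL.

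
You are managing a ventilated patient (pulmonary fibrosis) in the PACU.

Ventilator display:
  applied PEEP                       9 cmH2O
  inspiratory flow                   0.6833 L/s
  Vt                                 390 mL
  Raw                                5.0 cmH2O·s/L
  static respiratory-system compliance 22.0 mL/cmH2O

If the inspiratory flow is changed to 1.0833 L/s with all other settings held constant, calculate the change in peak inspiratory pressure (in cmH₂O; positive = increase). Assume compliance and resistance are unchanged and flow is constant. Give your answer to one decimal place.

2.0

PIP = Vt/C + R·V̇ + PEEP (constant-flow equation of motion).
Only the resistive term changes: ΔPIP = R × ΔV̇ = 5.0 × (1.0833 − 0.6833) = 5.0 × 0.4 = 2.0 cmH2O.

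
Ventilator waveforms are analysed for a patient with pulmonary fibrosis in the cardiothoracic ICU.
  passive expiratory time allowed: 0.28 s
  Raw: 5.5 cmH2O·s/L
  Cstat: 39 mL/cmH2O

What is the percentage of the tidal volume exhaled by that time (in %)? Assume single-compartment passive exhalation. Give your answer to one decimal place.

τ = R × C = 5.5 × 39 mL/cmH2O = 5.5 × 0.039 L/cmH2O = 0.2145 s.
Passive exhalation: V(t)/V₀ = e^(−t/τ) = e^(−0.28/0.2145) = 0.2711.
Fraction exhaled = 1 − 0.2711 = 0.7289 → 72.89%.

72.9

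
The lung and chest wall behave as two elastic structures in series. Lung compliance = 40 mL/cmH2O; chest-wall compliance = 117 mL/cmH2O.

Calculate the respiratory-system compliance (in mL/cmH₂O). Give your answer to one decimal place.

29.8

Lung and chest wall are elastances in series: 1/Crs = 1/CL + 1/Ccw.
1/Crs = 1/40 + 1/117 = 0.03355.
Crs = 29.806 mL/cmH2O.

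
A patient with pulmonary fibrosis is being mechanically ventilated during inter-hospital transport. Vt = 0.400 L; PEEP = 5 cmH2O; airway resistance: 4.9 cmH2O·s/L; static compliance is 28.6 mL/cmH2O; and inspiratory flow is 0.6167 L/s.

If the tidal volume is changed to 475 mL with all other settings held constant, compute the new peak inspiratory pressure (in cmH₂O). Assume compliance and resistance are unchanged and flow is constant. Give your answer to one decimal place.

PIP = Vt/C + R·V̇ + PEEP (constant-flow equation of motion).
Only the elastic term changes: ΔPIP = ΔVt / C = (475 − 400) / 28.6 = 2.622 cmH2O.
Original PIP = 400/28.6 + 4.9×0.6167 + 5 = 22.008 cmH2O; new PIP = 22.008 + (2.622) = 24.63 cmH2O.

24.6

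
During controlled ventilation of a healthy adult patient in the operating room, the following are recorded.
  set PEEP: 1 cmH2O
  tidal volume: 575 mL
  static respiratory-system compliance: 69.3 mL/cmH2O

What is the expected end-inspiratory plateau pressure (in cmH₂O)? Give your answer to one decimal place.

Pplat = PEEP + Vt / Cstat = 1 + 575 / 69.3 = 1 + 8.297 = 9.297 cmH2O.

9.3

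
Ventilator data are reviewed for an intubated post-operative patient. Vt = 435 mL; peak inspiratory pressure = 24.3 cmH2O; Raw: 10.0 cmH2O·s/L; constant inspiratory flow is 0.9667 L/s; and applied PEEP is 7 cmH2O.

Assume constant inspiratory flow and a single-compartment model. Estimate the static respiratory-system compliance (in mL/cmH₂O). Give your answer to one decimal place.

Equation of motion (constant flow): PIP = Vt/C + R·V̇ + PEEP.
Vt/C = PIP − R·V̇ − PEEP = 24.3 − 10.0×0.9667 − 7 = 24.3 − 9.667 − 7 = 7.633 cmH2O.
C = Vt / 7.633 = 435 / 7.633 = 56.989 mL/cmH2O.

57.0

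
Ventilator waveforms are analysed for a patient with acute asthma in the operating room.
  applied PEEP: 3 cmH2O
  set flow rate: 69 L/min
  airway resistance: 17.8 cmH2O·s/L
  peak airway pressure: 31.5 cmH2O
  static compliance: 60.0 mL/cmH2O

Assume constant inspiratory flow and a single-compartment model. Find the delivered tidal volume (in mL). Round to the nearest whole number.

Flow: 69 L/min ÷ 60 = 1.15 L/s.
Equation of motion (constant flow): PIP = Vt/C + R·V̇ + PEEP.
Vt/C = PIP − R·V̇ − PEEP = 31.5 − 20.47 − 3 = 8.03 cmH2O.
Vt = C × 8.03 = 60.0 × 8.03 = 481.8 mL.

482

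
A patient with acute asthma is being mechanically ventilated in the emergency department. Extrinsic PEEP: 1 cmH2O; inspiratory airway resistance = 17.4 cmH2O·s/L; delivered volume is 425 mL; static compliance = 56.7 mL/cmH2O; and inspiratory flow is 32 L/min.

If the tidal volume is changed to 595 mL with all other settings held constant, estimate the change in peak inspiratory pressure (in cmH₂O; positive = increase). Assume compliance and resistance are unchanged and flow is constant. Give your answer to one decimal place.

PIP = Vt/C + R·V̇ + PEEP (constant-flow equation of motion).
Only the elastic term changes: ΔPIP = ΔVt / C = (595 − 425) / 56.7 = 2.998 cmH2O.

3.0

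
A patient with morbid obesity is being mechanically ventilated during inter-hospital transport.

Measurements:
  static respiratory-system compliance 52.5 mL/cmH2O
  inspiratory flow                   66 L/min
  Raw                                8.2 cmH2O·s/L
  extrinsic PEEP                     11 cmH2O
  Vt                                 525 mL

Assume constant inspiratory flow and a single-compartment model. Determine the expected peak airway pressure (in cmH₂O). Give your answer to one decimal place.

30.0

Flow: 66 L/min ÷ 60 = 1.1 L/s.
Equation of motion (constant flow): PIP = Vt/C + R·V̇ + PEEP.
PIP = 525/52.5 + 8.2×1.1 + 11 = 10.0 + 9.02 + 11 = 30.02 cmH2O.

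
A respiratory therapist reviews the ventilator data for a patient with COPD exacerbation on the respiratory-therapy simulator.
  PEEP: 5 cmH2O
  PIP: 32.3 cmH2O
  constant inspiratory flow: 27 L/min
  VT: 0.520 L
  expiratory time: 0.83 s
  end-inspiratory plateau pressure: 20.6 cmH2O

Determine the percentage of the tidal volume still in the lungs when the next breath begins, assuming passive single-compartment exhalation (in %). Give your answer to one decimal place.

Flow: 27 L/min ÷ 60 = 0.45 L/s.
R = (PIP − Pplat)/V̇ = (32.3 − 20.6) / 0.45 = 11.7/0.45 = 26.0 cmH2O·s/L.
C = Vt/(Pplat − PEEP) = 520.0 / (20.6 − 5) = 520.0/15.6 = 33.333 mL/cmH2O.
τ = R × C = 26.0 × 0.03333 L/cmH2O = 0.8666 s.
Fraction remaining at end-expiration = e^(−Te/τ) = e^(−0.83/0.8666) = 0.3837 → 38.37%.

38.4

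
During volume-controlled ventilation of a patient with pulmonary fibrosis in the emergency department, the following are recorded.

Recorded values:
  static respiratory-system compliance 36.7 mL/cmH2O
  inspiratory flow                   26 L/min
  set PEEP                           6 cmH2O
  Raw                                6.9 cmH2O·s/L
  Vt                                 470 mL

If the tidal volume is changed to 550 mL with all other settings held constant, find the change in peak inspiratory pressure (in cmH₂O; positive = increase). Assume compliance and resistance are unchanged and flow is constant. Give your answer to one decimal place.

PIP = Vt/C + R·V̇ + PEEP (constant-flow equation of motion).
Only the elastic term changes: ΔPIP = ΔVt / C = (550 − 470) / 36.7 = 2.18 cmH2O.

2.2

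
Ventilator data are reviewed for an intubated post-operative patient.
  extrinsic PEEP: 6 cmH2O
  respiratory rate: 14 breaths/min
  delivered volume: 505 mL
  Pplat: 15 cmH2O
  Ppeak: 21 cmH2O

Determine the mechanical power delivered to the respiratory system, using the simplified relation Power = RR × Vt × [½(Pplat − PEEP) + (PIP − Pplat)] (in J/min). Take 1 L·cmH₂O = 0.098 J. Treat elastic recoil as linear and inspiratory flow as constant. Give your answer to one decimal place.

7.3

Per-breath work = Vt × [½(Pplat−PEEP) + (PIP−Pplat)] = 0.505 × [0.5×9.0 + 6.0] = 0.505 × 10.5 = 5.303 L·cmH2O.
Power = 14 × 5.303 = 74.242 L·cmH2O/min.
× 0.098 J/(L·cmH2O) → 7.276 J/min.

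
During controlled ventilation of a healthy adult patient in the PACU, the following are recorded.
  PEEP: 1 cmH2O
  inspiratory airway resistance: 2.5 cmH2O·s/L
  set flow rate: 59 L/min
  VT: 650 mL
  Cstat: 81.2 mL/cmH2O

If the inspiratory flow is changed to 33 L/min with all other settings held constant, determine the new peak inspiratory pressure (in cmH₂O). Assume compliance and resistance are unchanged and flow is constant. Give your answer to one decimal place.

10.4

Flow: 59 L/min ÷ 60 = 0.9833 L/s.
New flow: 33 L/min ÷ 60 = 0.55 L/s.
PIP = Vt/C + R·V̇ + PEEP (constant-flow equation of motion).
Only the resistive term changes: ΔPIP = R × ΔV̇ = 2.5 × (0.55 − 0.9833) = 2.5 × -0.4333 = -1.083 cmH2O.
Original PIP = 650/81.2 + 2.5×0.9833 + 1 = 11.463 cmH2O; new PIP = 11.463 + (-1.083) = 10.38 cmH2O.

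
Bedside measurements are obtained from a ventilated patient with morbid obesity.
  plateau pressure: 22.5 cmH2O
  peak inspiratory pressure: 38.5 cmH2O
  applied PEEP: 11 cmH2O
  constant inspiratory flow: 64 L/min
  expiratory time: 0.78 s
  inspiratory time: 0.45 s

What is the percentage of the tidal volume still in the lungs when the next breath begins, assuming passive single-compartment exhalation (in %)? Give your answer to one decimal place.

Flow: 64 L/min ÷ 60 = 1.0667 L/s.
Vt = flow × Ti = 1.0667 L/s × 0.45 s × 1000 mL/L = 480.02 mL.
R = (PIP − Pplat)/V̇ = (38.5 − 22.5) / 1.0667 = 16.0/1.0667 = 15.0 cmH2O·s/L.
C = Vt/(Pplat − PEEP) = 480.02 / (22.5 − 11) = 480.02/11.5 = 41.741 mL/cmH2O.
τ = R × C = 15.0 × 0.04174 L/cmH2O = 0.6261 s.
Fraction remaining at end-expiration = e^(−Te/τ) = e^(−0.78/0.6261) = 0.2877 → 28.77%.

28.8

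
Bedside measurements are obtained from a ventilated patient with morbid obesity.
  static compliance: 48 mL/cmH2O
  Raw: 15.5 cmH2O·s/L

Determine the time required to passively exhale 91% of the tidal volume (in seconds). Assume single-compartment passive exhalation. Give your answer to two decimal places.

1.79

τ = R × C = 15.5 × 48 mL/cmH2O = 15.5 × 0.048 L/cmH2O = 0.744 s.
Exhaled fraction f = 1 − e^(−t/τ) → t = −τ·ln(1 − f) = −0.744·ln(0.09) = 1.792 s.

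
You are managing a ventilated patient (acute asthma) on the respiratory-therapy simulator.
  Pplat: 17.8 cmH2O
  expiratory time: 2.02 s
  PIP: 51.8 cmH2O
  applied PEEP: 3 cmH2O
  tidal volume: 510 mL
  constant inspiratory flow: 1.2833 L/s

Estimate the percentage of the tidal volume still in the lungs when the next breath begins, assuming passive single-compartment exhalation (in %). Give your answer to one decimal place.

10.9

R = (PIP − Pplat)/V̇ = (51.8 − 17.8) / 1.2833 = 34.0/1.2833 = 26.494 cmH2O·s/L.
C = Vt/(Pplat − PEEP) = 510.0 / (17.8 − 3) = 510.0/14.8 = 34.459 mL/cmH2O.
τ = R × C = 26.494 × 0.03446 L/cmH2O = 0.913 s.
Fraction remaining at end-expiration = e^(−Te/τ) = e^(−2.02/0.913) = 0.1094 → 10.94%.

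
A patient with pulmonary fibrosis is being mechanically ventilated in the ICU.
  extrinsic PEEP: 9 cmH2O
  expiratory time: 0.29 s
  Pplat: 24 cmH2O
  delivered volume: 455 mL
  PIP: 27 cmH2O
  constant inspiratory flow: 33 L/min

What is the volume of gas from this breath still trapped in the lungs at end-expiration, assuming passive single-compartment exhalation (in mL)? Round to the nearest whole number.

Flow: 33 L/min ÷ 60 = 0.55 L/s.
R = (PIP − Pplat)/V̇ = (27 − 24) / 0.55 = 3.0/0.55 = 5.455 cmH2O·s/L.
C = Vt/(Pplat − PEEP) = 455.0 / (24 − 9) = 455.0/15.0 = 30.333 mL/cmH2O.
τ = R × C = 5.455 × 0.03033 L/cmH2O = 0.1655 s.
Fraction remaining = e^(−Te/τ) = e^(−0.29/0.1655) = 0.1734.
Trapped volume = 455.0 × 0.1734 = 78.897 mL.

79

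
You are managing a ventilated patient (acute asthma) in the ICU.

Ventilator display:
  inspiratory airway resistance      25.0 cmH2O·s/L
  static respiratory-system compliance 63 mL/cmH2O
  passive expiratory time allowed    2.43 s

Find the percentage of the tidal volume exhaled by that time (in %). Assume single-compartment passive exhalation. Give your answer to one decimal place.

78.6

τ = R × C = 25.0 × 63 mL/cmH2O = 25.0 × 0.063 L/cmH2O = 1.575 s.
Passive exhalation: V(t)/V₀ = e^(−t/τ) = e^(−2.43/1.575) = 0.2138.
Fraction exhaled = 1 − 0.2138 = 0.7862 → 78.62%.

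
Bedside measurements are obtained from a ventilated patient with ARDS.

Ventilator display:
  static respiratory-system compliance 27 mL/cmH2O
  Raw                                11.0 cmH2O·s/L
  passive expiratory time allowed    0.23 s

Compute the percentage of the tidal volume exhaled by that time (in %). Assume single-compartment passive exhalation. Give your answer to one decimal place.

53.9

τ = R × C = 11.0 × 27 mL/cmH2O = 11.0 × 0.027 L/cmH2O = 0.297 s.
Passive exhalation: V(t)/V₀ = e^(−t/τ) = e^(−0.23/0.297) = 0.461.
Fraction exhaled = 1 − 0.461 = 0.539 → 53.9%.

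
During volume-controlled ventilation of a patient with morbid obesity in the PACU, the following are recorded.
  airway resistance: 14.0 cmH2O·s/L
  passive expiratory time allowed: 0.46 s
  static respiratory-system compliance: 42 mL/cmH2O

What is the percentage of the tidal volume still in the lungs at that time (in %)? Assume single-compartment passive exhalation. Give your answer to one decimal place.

τ = R × C = 14.0 × 42 mL/cmH2O = 14.0 × 0.042 L/cmH2O = 0.588 s.
Passive exhalation: V(t)/V₀ = e^(−t/τ) = e^(−0.46/0.588) = 0.4573.
Fraction remaining = 0.4573 → 45.73%.

45.7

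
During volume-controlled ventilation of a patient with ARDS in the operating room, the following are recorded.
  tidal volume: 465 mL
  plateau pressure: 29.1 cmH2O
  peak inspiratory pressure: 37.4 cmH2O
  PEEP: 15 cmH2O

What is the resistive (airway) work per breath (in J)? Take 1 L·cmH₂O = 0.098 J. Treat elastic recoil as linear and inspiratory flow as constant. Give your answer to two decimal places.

0.38

With constant inspiratory flow the resistive pressure is constant at PIP − Pplat = 37.4 − 29.1 = 8.3 cmH2O, so resistive work = 8.3 × 0.465 = 3.86 L·cmH2O.
× 0.098 J/(L·cmH2O) → 0.3783 J.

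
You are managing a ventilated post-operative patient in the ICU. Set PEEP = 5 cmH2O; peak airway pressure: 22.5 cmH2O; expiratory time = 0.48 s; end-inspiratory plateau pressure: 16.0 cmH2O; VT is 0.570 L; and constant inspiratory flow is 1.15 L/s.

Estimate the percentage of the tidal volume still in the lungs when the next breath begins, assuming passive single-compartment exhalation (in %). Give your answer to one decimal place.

19.4

R = (PIP − Pplat)/V̇ = (22.5 − 16.0) / 1.15 = 6.5/1.15 = 5.652 cmH2O·s/L.
C = Vt/(Pplat − PEEP) = 570.0 / (16.0 − 5) = 570.0/11.0 = 51.818 mL/cmH2O.
τ = R × C = 5.652 × 0.05182 L/cmH2O = 0.2929 s.
Fraction remaining at end-expiration = e^(−Te/τ) = e^(−0.48/0.2929) = 0.1942 → 19.42%.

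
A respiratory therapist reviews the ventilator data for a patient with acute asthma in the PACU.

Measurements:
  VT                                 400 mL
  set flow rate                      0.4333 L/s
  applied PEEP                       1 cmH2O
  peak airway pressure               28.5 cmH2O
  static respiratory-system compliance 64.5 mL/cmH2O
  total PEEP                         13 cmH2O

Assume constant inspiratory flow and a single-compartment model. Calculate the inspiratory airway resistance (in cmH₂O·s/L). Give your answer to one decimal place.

Total PEEP = 13 cmH2O (set 1 + intrinsic 12); this is the baseline alveolar pressure.
Equation of motion (constant flow): PIP = Vt/C + R·V̇ + PEEP.
R·V̇ = PIP − Vt/C − PEEP = 28.5 − 400/64.5 − 13 = 28.5 − 6.202 − 13 = 9.298 cmH2O.
R = 9.298 / 0.4333 = 21.459 cmH2O·s/L.

21.5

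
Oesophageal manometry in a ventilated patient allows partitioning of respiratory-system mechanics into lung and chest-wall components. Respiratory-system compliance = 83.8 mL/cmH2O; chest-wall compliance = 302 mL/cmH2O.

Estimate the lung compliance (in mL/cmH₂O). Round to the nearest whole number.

116

1/CL = 1/Crs − 1/Ccw.
1/CL = 1/83.8 − 1/302 = 0.008622.
CL = 115.98 mL/cmH2O.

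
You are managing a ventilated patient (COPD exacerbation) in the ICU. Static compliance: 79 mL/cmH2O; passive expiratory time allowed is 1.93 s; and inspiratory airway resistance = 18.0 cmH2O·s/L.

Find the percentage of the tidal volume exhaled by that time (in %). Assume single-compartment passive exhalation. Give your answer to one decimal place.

74.3

τ = R × C = 18.0 × 79 mL/cmH2O = 18.0 × 0.079 L/cmH2O = 1.422 s.
Passive exhalation: V(t)/V₀ = e^(−t/τ) = e^(−1.93/1.422) = 0.2574.
Fraction exhaled = 1 − 0.2574 = 0.7426 → 74.26%.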